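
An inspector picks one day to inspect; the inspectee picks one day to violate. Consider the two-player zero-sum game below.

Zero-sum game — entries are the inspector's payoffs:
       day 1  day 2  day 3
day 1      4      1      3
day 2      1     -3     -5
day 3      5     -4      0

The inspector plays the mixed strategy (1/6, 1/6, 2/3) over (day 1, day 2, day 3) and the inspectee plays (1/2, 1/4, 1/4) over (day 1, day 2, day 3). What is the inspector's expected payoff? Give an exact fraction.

Against (1/2, 1/4, 1/4), each row's expected payoff is day 1: 3; day 2: -3/2; day 3: 3/2.
Taking the (1/6, 1/6, 2/3)-weighted average: (1/6)·(3) + (1/6)·(-3/2) + (2/3)·(3/2) = 5/4.

5/4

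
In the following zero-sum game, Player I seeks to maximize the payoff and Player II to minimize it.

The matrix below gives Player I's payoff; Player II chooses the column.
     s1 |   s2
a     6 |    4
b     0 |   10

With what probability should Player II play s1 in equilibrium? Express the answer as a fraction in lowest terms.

1/2

Row minima are 4 and 0, so Player I's maximin is 4; column maxima are 6 and 10, so Player II's minimax is 6. These differ, so the equilibrium is in mixed strategies.
Let Player II play s1 with probability q. Player I is indifferent when 6q + 4(1−q) = 10(1−q), giving q = 1/2.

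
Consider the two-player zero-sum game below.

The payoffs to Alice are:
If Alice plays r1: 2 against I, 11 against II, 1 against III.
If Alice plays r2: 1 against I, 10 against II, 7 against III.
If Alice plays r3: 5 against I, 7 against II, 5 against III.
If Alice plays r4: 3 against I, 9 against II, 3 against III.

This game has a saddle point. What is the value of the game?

Row minima: 1, 1, 5, 3 → Alice's maximin is 5.
Column maxima: 5, 11, 7 → Bob's minimax is 5.
They coincide at (r3, I), so the value is 5.

5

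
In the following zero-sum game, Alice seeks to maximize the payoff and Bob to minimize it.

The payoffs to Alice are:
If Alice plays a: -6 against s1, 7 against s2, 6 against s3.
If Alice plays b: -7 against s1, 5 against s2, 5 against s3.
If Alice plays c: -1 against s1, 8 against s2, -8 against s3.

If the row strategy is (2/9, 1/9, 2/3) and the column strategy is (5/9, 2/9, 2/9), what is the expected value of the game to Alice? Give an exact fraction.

Against (5/9, 2/9, 2/9), each row's expected payoff is a: -4/9; b: -5/3; c: -5/9.
Taking the (2/9, 1/9, 2/3)-weighted average: (2/9)·(-4/9) + (1/9)·(-5/3) + (2/3)·(-5/9) = -53/81.

-53/81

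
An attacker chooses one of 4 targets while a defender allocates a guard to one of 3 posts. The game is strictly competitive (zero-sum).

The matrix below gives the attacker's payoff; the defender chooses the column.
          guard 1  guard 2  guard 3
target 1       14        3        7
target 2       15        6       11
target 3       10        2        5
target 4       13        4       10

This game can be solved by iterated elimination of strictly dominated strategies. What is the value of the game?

6

Column guard 1 is strictly dominated by guard 2 for the defender (3<14, 6<15, 2<10, 4<13); eliminate guard 1.
Row target 1 is strictly dominated by row target 2 (6>3, 11>7); eliminate target 1.
Column guard 3 is strictly dominated by guard 2 for the defender (6<11, 2<5, 4<10); eliminate guard 3.
Row target 3 is strictly dominated by row target 2 (6>2); eliminate target 3.
Row target 4 is strictly dominated by row target 2 (6>4); eliminate target 4.
Only (target 2, guard 2) remains, with payoff 6.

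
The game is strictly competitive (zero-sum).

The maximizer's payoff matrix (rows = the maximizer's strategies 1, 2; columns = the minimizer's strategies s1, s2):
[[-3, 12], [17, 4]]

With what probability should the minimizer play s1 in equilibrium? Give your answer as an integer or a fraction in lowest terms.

Row minima are -3 and 4, so the maximizer's maximin is 4; column maxima are 17 and 12, so the minimizer's minimax is 12. These differ, so the equilibrium is in mixed strategies.
Let the minimizer play s1 with probability q. The maximizer is indifferent when −3q + 12(1−q) = 17q + 4(1−q), giving q = 2/7.

2/7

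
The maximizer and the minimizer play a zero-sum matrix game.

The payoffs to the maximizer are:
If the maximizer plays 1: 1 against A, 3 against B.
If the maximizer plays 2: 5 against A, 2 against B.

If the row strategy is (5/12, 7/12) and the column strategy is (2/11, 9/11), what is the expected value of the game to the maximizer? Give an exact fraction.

31/12

Against (2/11, 9/11), each row's expected payoff is 1: 29/11; 2: 28/11.
Taking the (5/12, 7/12)-weighted average: (5/12)·(29/11) + (7/12)·(28/11) = 31/12.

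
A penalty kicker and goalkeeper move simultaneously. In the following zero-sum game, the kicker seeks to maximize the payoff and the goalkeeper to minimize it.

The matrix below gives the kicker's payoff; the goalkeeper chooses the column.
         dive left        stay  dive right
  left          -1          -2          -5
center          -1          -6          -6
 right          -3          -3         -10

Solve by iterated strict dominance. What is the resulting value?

Row right is strictly dominated by row left (-1>-3, -2>-3, -5>-10); eliminate right.
Column dive left is strictly dominated by stay for the goalkeeper (-2<-1, -6<-1); eliminate dive left.
Row center is strictly dominated by row left (-2>-6, -5>-6); eliminate center.
Column stay is strictly dominated by dive right for the goalkeeper (-5<-2); eliminate stay.
Only (left, dive right) remains, with payoff -5.

-5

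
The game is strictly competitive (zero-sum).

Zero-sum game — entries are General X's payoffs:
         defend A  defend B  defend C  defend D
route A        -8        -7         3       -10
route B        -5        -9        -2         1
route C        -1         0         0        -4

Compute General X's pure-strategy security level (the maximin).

-4

The worst-case payoff for each row is route A: -10, route B: -9, route C: -4.
The best of these is -4.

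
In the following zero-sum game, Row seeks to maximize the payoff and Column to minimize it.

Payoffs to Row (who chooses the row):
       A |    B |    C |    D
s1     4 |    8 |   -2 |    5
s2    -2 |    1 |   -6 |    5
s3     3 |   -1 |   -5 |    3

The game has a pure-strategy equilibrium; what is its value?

Row minima: -2, -6, -5 → Row's maximin is -2.
Column maxima: 4, 8, -2, 5 → Column's minimax is -2.
They coincide at (s1, C), so the value is -2.

-2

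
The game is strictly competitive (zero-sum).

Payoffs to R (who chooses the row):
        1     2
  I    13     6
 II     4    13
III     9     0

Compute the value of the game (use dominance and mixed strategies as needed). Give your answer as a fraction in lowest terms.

145/16

Row III is strictly dominated by row I, so R never plays it.
The remaining 2×2 game on (I, II) × (1, 2) has no saddle point. Let R play I with probability p; indifference gives 13p + 4(1−p) = 6p + 13(1−p), so p = 9/16.
Similarly C's optimal q on 1 is 7/16, and the value is 13·(7/16) + (6)·(9/16) = 145/16.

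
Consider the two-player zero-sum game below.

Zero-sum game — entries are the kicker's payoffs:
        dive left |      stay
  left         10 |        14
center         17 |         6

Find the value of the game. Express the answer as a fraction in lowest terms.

Row minima are 10 and 6, so the kicker's maximin is 10; column maxima are 17 and 14, so the goalkeeper's minimax is 14. These differ, so the equilibrium is in mixed strategies.
Let the kicker play left with probability p. The goalkeeper is indifferent when 10p + 17(1−p) = 14p + 6(1−p), giving p = 11/15.
Let the goalkeeper play dive left with probability q. The kicker is indifferent when 10q + 14(1−q) = 17q + 6(1−q), giving q = 8/15.
The value is 10·(8/15) + (14)·(7/15) = 178/15.

178/15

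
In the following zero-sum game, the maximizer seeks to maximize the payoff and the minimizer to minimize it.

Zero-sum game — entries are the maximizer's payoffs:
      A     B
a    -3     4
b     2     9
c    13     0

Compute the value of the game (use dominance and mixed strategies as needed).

117/20

Row a is strictly dominated by row b, so the maximizer never plays it.
The remaining 2×2 game on (b, c) × (A, B) has no saddle point. Let the maximizer play b with probability p; indifference gives 2p + 13(1−p) = 9p, so p = 13/20.
Similarly the minimizer's optimal q on A is 9/20, and the value is 2·(9/20) + (9)·(11/20) = 117/20.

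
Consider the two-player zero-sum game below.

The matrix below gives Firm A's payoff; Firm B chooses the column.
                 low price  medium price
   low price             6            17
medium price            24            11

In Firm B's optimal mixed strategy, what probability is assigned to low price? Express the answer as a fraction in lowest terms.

Row minima are 6 and 11, so Firm A's maximin is 11; column maxima are 24 and 17, so Firm B's minimax is 17. These differ, so the equilibrium is in mixed strategies.
Let Firm B play low price with probability q. Firm A is indifferent when 6q + 17(1−q) = 24q + 11(1−q), giving q = 1/4.

1/4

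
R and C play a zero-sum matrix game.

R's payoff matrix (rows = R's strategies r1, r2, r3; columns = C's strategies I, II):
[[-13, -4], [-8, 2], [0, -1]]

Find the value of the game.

Row r1 is strictly dominated by row r2, so R never plays it.
The remaining 2×2 game on (r2, r3) × (I, II) has no saddle point. Let R play r2 with probability p; indifference gives −8p = 2p − (1−p), so p = 1/11.
Similarly C's optimal q on I is 3/11, and the value is -8·(3/11) + (2)·(8/11) = -8/11.

-8/11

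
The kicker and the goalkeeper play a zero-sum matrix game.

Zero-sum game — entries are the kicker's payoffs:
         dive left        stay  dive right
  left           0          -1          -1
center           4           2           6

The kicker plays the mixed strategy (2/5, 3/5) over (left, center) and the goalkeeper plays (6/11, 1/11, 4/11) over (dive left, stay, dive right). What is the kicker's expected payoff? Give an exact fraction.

28/11

Against (6/11, 1/11, 4/11), each row's expected payoff is left: -5/11; center: 50/11.
Taking the (2/5, 3/5)-weighted average: (2/5)·(-5/11) + (3/5)·(50/11) = 28/11.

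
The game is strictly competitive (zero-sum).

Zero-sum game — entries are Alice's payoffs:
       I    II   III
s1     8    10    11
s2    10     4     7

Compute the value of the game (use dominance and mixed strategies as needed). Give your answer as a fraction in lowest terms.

17/2

Column III is strictly dominated by II for Bob (it gives Alice more in every row).
The remaining 2×2 game on (s1, s2) × (I, II) has no saddle point. Let Alice play s1 with probability p; indifference gives 8p + 10(1−p) = 10p + 4(1−p), so p = 3/4.
Similarly Bob's optimal q on I is 3/4, and the value is 8·(3/4) + (10)·(1/4) = 17/2.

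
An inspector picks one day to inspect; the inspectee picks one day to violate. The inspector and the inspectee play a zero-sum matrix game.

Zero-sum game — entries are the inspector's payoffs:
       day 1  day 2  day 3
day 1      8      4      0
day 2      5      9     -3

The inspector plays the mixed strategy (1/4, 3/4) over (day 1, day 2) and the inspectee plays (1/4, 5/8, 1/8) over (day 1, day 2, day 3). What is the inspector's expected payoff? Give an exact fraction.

6

Against (1/4, 5/8, 1/8), each row's expected payoff is day 1: 9/2; day 2: 13/2.
Taking the (1/4, 3/4)-weighted average: (1/4)·(9/2) + (3/4)·(13/2) = 6.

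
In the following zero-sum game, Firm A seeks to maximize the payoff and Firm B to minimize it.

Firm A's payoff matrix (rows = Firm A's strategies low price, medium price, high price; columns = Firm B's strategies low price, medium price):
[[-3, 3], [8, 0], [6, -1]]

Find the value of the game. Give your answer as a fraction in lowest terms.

12/7

Row high price is strictly dominated by row medium price, so Firm A never plays it.
The remaining 2×2 game on (low price, medium price) × (low price, medium price) has no saddle point. Let Firm A play low price with probability p; indifference gives −3p + 8(1−p) = 3p, so p = 4/7.
Similarly Firm B's optimal q on low price is 3/14, and the value is -3·(3/14) + (3)·(11/14) = 12/7.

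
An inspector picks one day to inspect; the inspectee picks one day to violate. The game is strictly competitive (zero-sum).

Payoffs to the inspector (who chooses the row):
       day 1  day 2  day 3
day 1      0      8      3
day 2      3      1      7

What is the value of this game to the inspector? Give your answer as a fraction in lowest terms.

Column day 3 is strictly dominated by day 1 for the inspectee (it gives the inspector more in every row).
The remaining 2×2 game on (day 1, day 2) × (day 1, day 2) has no saddle point. Let the inspector play day 1 with probability p; indifference gives 3(1−p) = 8p + (1−p), so p = 1/5.
Similarly the inspectee's optimal q on day 1 is 7/10, and the value is 0·(7/10) + (8)·(3/10) = 12/5.

12/5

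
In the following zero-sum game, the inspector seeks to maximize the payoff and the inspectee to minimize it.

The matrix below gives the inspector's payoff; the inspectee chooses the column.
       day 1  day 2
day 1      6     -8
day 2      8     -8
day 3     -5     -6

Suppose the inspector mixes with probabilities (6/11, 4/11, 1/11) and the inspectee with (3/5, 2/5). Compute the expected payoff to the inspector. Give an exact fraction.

Against (3/5, 2/5), each row's expected payoff is day 1: 2/5; day 2: 8/5; day 3: -27/5.
Taking the (6/11, 4/11, 1/11)-weighted average: (6/11)·(2/5) + (4/11)·(8/5) + (1/11)·(-27/5) = 17/55.

17/55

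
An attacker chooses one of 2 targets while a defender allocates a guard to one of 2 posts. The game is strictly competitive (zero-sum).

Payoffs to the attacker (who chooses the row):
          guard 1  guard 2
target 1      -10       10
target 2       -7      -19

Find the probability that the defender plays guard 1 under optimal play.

Row minima are -10 and -19, so the attacker's maximin is -10; column maxima are -7 and 10, so the defender's minimax is -7. These differ, so the equilibrium is in mixed strategies.
Let the defender play guard 1 with probability q. The attacker is indifferent when −10q + 10(1−q) = −7q − 19(1−q), giving q = 29/32.

29/32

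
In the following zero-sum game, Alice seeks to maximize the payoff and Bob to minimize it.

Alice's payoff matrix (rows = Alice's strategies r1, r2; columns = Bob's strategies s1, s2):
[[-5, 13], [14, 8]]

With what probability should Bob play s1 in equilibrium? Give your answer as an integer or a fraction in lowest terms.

5/24

Row minima are -5 and 8, so Alice's maximin is 8; column maxima are 14 and 13, so Bob's minimax is 13. These differ, so the equilibrium is in mixed strategies.
Let Bob play s1 with probability q. Alice is indifferent when −5q + 13(1−q) = 14q + 8(1−q), giving q = 5/24.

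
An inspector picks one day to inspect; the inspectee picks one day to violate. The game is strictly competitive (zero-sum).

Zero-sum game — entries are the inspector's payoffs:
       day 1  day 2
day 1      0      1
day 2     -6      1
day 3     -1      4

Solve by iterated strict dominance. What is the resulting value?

Row day 2 is strictly dominated by row day 3 (-1>-6, 4>1); eliminate day 2.
Column day 2 is strictly dominated by day 1 for the inspectee (0<1, -1<4); eliminate day 2.
Row day 3 is strictly dominated by row day 1 (0>-1); eliminate day 3.
Only (day 1, day 1) remains, with payoff 0.

0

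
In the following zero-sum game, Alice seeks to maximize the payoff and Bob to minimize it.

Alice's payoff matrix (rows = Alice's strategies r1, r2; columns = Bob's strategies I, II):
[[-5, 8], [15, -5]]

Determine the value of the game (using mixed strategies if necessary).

Row minima are -5 and -5, so Alice's maximin is -5; column maxima are 15 and 8, so Bob's minimax is 8. These differ, so the equilibrium is in mixed strategies.
Let Alice play r1 with probability p. Bob is indifferent when −5p + 15(1−p) = 8p − 5(1−p), giving p = 20/33.
Let Bob play I with probability q. Alice is indifferent when −5q + 8(1−q) = 15q − 5(1−q), giving q = 13/33.
The value is -5·(13/33) + (8)·(20/33) = 95/33.

95/33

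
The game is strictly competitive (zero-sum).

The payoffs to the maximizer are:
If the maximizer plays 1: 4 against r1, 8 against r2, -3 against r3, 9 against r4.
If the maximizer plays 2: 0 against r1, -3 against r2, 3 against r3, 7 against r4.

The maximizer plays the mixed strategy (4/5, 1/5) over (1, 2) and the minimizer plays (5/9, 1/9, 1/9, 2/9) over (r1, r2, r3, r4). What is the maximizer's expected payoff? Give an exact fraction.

62/15

Against (5/9, 1/9, 1/9, 2/9), each row's expected payoff is 1: 43/9; 2: 14/9.
Taking the (4/5, 1/5)-weighted average: (4/5)·(43/9) + (1/5)·(14/9) = 62/15.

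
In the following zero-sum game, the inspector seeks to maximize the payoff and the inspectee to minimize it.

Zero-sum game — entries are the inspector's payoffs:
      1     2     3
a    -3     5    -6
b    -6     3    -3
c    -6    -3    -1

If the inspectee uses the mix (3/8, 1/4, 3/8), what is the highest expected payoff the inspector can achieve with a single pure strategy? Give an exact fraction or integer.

a: (-3)·(3/8) + (5)·(1/4) + (-6)·(3/8) = -17/8.
b: (-6)·(3/8) + (3)·(1/4) + (-3)·(3/8) = -21/8.
c: (-6)·(3/8) + (-3)·(1/4) + (-1)·(3/8) = -27/8.
The best pure response is a with expected payoff -17/8.

-17/8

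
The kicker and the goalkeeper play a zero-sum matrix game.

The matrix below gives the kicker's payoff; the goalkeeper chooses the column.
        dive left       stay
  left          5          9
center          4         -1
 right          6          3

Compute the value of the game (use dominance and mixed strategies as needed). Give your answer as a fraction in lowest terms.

39/7

Row center is strictly dominated by row right, so the kicker never plays it.
The remaining 2×2 game on (left, right) × (dive left, stay) has no saddle point. Let the kicker play left with probability p; indifference gives 5p + 6(1−p) = 9p + 3(1−p), so p = 3/7.
Similarly the goalkeeper's optimal q on dive left is 6/7, and the value is 5·(6/7) + (9)·(1/7) = 39/7.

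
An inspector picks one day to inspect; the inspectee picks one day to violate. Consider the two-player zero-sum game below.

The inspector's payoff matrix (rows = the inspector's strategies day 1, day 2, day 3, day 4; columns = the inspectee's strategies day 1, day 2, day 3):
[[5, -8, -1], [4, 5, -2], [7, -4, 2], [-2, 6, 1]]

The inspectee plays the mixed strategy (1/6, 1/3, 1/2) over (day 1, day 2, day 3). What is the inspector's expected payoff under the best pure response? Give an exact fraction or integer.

day 1: (5)·(1/6) + (-8)·(1/3) + (-1)·(1/2) = -7/3.
day 2: (4)·(1/6) + (5)·(1/3) + (-2)·(1/2) = 4/3.
day 3: (7)·(1/6) + (-4)·(1/3) + (2)·(1/2) = 5/6.
day 4: (-2)·(1/6) + (6)·(1/3) + (1)·(1/2) = 13/6.
The best pure response is day 4 with expected payoff 13/6.

13/6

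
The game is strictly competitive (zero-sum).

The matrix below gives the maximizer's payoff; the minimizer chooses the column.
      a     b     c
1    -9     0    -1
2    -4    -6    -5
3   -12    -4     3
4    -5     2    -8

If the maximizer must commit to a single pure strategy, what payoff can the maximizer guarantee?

-6

The worst-case payoff for each row is 1: -9, 2: -6, 3: -12, 4: -8.
The best of these is -6.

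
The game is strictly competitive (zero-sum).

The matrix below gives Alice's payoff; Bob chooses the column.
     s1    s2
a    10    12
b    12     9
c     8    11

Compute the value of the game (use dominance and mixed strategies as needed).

54/5

Row c is strictly dominated by row a, so Alice never plays it.
The remaining 2×2 game on (a, b) × (s1, s2) has no saddle point. Let Alice play a with probability p; indifference gives 10p + 12(1−p) = 12p + 9(1−p), so p = 3/5.
Similarly Bob's optimal q on s1 is 3/5, and the value is 10·(3/5) + (12)·(2/5) = 54/5.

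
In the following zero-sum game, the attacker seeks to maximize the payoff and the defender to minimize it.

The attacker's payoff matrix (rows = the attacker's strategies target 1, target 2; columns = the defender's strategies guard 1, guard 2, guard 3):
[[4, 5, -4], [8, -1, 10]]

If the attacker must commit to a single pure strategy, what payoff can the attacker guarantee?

The worst-case payoff for each row is target 1: -4, target 2: -1.
The best of these is -1.

-1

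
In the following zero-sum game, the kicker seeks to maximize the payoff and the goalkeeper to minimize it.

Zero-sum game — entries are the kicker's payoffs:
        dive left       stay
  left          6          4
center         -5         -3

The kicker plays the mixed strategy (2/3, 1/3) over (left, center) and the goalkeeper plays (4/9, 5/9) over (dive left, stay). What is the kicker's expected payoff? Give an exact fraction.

Against (4/9, 5/9), each row's expected payoff is left: 44/9; center: -35/9.
Taking the (2/3, 1/3)-weighted average: (2/3)·(44/9) + (1/3)·(-35/9) = 53/27.

53/27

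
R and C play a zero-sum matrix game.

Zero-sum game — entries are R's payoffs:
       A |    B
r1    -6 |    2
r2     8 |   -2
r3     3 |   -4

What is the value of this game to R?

2/9

Row r3 is strictly dominated by row r2, so R never plays it.
The remaining 2×2 game on (r1, r2) × (A, B) has no saddle point. Let R play r1 with probability p; indifference gives −6p + 8(1−p) = 2p − 2(1−p), so p = 5/9.
Similarly C's optimal q on A is 2/9, and the value is -6·(2/9) + (2)·(7/9) = 2/9.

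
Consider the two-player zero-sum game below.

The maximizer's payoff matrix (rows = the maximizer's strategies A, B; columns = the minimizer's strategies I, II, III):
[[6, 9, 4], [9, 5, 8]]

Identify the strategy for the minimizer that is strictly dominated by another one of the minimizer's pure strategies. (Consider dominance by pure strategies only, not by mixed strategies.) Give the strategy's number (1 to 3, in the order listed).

1

The minimizer prefers columns that give the maximizer less. Compare I with III: 4 < 6, 8 < 9.
So III strictly dominates I for the minimizer; I is strictly dominated.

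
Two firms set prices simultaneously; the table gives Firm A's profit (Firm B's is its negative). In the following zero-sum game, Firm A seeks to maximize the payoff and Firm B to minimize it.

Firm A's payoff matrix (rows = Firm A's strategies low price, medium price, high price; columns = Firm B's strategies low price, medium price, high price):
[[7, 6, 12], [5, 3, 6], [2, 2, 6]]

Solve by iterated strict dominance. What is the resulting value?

Column high price is strictly dominated by low price for Firm B (7<12, 5<6, 2<6); eliminate high price.
Row high price is strictly dominated by row low price (7>2, 6>2); eliminate high price.
Row medium price is strictly dominated by row low price (7>5, 6>3); eliminate medium price.
Column low price is strictly dominated by medium price for Firm B (6<7); eliminate low price.
Only (low price, medium price) remains, with payoff 6.

6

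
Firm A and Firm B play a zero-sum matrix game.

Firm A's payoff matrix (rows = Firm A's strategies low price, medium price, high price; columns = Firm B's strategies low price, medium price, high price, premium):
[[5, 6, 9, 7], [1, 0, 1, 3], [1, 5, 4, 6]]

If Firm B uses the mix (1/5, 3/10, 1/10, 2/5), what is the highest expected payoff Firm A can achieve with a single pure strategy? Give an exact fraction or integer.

low price: (5)·(1/5) + (6)·(3/10) + (9)·(1/10) + (7)·(2/5) = 13/2.
medium price: (1)·(1/5) + (0)·(3/10) + (1)·(1/10) + (3)·(2/5) = 3/2.
high price: (1)·(1/5) + (5)·(3/10) + (4)·(1/10) + (6)·(2/5) = 9/2.
The best pure response is low price with expected payoff 13/2.

13/2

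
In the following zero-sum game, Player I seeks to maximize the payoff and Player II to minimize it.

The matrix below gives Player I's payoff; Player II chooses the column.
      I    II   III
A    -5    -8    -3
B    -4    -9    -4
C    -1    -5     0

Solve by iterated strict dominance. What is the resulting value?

-5

Column III is strictly dominated by II for Player II (-8<-3, -9<-4, -5<0); eliminate III.
Row A is strictly dominated by row C (-1>-5, -5>-8); eliminate A.
Row B is strictly dominated by row C (-1>-4, -5>-9); eliminate B.
Column I is strictly dominated by II for Player II (-5<-1); eliminate I.
Only (C, II) remains, with payoff -5.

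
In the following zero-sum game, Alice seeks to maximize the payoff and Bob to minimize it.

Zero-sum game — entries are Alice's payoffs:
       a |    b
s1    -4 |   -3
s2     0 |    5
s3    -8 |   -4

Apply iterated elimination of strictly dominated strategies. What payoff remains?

0

Row s3 is strictly dominated by row s1 (-4>-8, -3>-4); eliminate s3.
Row s1 is strictly dominated by row s2 (0>-4, 5>-3); eliminate s1.
Column b is strictly dominated by a for Bob (0<5); eliminate b.
Only (s2, a) remains, with payoff 0.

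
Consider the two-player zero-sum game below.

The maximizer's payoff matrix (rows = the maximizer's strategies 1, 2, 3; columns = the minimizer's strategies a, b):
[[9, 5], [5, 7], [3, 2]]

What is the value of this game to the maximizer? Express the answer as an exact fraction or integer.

19/3

Row 3 is strictly dominated by row 2, so the maximizer never plays it.
The remaining 2×2 game on (1, 2) × (a, b) has no saddle point. Let the maximizer play 1 with probability p; indifference gives 9p + 5(1−p) = 5p + 7(1−p), so p = 1/3.
Similarly the minimizer's optimal q on a is 1/3, and the value is 9·(1/3) + (5)·(2/3) = 19/3.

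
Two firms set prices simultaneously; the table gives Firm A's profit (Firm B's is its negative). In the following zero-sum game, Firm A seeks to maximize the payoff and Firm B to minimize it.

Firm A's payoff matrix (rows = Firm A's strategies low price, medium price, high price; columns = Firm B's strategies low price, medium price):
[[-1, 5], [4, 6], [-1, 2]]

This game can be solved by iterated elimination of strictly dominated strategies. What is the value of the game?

4

Row low price is strictly dominated by row medium price (4>-1, 6>5); eliminate low price.
Row high price is strictly dominated by row medium price (4>-1, 6>2); eliminate high price.
Column medium price is strictly dominated by low price for Firm B (4<6); eliminate medium price.
Only (medium price, low price) remains, with payoff 4.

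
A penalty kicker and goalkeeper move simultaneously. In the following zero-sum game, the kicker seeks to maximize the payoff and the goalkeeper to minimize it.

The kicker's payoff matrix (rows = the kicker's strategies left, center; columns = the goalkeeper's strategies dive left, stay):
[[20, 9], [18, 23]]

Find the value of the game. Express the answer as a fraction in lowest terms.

Row minima are 9 and 18, so the kicker's maximin is 18; column maxima are 20 and 23, so the goalkeeper's minimax is 20. These differ, so the equilibrium is in mixed strategies.
Let the kicker play left with probability p. The goalkeeper is indifferent when 20p + 18(1−p) = 9p + 23(1−p), giving p = 5/16.
Let the goalkeeper play dive left with probability q. The kicker is indifferent when 20q + 9(1−q) = 18q + 23(1−q), giving q = 7/8.
The value is 20·(7/8) + (9)·(1/8) = 149/8.

149/8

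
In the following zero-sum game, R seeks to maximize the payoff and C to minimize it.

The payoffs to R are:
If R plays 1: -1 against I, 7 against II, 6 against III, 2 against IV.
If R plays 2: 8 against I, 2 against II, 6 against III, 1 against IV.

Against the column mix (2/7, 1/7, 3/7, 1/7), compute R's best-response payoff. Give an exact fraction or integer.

1: (-1)·(2/7) + (7)·(1/7) + (6)·(3/7) + (2)·(1/7) = 25/7.
2: (8)·(2/7) + (2)·(1/7) + (6)·(3/7) + (1)·(1/7) = 37/7.
The best pure response is 2 with expected payoff 37/7.

37/7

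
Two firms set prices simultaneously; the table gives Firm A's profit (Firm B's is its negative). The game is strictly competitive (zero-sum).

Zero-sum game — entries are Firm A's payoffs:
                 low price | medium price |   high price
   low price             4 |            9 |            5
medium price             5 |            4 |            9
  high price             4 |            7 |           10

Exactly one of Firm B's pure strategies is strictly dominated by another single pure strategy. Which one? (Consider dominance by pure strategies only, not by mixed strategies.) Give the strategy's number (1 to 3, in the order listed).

Firm B prefers columns that give Firm A less. Compare high price with low price: 4 < 5, 5 < 9, 4 < 10.
So low price strictly dominates high price for Firm B; high price is strictly dominated.

3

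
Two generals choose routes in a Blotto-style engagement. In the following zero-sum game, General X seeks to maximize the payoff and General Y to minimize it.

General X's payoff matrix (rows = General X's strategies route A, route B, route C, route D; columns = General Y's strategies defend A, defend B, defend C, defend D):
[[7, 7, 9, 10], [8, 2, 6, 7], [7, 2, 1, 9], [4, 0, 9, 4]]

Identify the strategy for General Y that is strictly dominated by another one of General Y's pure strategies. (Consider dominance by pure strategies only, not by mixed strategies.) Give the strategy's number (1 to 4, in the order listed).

General Y prefers columns that give General X less. Compare defend D with defend B: 7 < 10, 2 < 7, 2 < 9, 0 < 4.
So defend B strictly dominates defend D for General Y; defend D is strictly dominated.

4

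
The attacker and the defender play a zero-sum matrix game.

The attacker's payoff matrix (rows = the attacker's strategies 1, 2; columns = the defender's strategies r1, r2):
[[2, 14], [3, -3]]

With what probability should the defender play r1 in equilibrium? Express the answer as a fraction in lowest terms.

Row minima are 2 and -3, so the attacker's maximin is 2; column maxima are 3 and 14, so the defender's minimax is 3. These differ, so the equilibrium is in mixed strategies.
Let the defender play r1 with probability q. The attacker is indifferent when 2q + 14(1−q) = 3q − 3(1−q), giving q = 17/18.

17/18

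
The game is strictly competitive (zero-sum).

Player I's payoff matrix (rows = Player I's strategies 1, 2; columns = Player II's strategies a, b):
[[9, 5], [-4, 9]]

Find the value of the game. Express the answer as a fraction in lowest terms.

Row minima are 5 and -4, so Player I's maximin is 5; column maxima are 9 and 9, so Player II's minimax is 9. These differ, so the equilibrium is in mixed strategies.
Let Player I play 1 with probability p. Player II is indifferent when 9p − 4(1−p) = 5p + 9(1−p), giving p = 13/17.
Let Player II play a with probability q. Player I is indifferent when 9q + 5(1−q) = −4q + 9(1−q), giving q = 4/17.
The value is 9·(4/17) + (5)·(13/17) = 101/17.

101/17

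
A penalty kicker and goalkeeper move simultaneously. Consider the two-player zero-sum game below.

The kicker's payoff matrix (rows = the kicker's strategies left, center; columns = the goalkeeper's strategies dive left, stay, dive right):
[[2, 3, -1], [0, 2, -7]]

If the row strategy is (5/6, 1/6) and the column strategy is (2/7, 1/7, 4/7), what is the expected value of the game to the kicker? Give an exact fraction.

-11/42

Against (2/7, 1/7, 4/7), each row's expected payoff is left: 3/7; center: -26/7.
Taking the (5/6, 1/6)-weighted average: (5/6)·(3/7) + (1/6)·(-26/7) = -11/42.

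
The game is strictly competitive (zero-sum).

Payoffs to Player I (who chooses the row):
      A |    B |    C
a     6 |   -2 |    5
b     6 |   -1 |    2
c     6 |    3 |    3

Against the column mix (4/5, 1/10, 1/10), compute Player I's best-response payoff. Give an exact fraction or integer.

a: (6)·(4/5) + (-2)·(1/10) + (5)·(1/10) = 51/10.
b: (6)·(4/5) + (-1)·(1/10) + (2)·(1/10) = 49/10.
c: (6)·(4/5) + (3)·(1/10) + (3)·(1/10) = 27/5.
The best pure response is c with expected payoff 27/5.

27/5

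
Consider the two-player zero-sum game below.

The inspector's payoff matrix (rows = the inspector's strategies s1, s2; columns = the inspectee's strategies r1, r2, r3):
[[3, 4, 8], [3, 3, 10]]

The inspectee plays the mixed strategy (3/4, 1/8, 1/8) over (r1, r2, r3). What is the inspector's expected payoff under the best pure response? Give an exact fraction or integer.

s1: (3)·(3/4) + (4)·(1/8) + (8)·(1/8) = 15/4.
s2: (3)·(3/4) + (3)·(1/8) + (10)·(1/8) = 31/8.
The best pure response is s2 with expected payoff 31/8.

31/8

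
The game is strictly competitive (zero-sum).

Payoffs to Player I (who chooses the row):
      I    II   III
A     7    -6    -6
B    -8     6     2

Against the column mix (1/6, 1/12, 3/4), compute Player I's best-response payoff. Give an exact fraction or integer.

2/3

A: (7)·(1/6) + (-6)·(1/12) + (-6)·(3/4) = -23/6.
B: (-8)·(1/6) + (6)·(1/12) + (2)·(3/4) = 2/3.
The best pure response is B with expected payoff 2/3.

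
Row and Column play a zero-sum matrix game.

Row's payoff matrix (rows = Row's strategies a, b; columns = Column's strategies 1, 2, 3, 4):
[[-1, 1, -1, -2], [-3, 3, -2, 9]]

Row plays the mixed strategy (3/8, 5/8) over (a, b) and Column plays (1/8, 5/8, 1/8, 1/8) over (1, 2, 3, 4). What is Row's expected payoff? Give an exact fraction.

Against (1/8, 5/8, 1/8, 1/8), each row's expected payoff is a: 1/8; b: 19/8.
Taking the (3/8, 5/8)-weighted average: (3/8)·(1/8) + (5/8)·(19/8) = 49/32.

49/32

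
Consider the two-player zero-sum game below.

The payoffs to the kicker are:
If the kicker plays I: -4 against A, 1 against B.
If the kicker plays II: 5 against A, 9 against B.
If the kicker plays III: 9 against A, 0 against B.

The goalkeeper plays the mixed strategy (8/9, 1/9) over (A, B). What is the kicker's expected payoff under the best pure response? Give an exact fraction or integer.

I: (-4)·(8/9) + (1)·(1/9) = -31/9.
II: (5)·(8/9) + (9)·(1/9) = 49/9.
III: (9)·(8/9) + (0)·(1/9) = 8.
The best pure response is III with expected payoff 8.

8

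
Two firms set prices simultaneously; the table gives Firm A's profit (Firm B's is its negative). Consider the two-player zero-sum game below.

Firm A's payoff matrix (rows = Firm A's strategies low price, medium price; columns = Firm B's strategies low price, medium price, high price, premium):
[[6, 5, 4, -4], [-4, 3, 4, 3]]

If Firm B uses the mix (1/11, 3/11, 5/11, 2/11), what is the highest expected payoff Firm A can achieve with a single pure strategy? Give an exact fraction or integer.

low price: (6)·(1/11) + (5)·(3/11) + (4)·(5/11) + (-4)·(2/11) = 3.
medium price: (-4)·(1/11) + (3)·(3/11) + (4)·(5/11) + (3)·(2/11) = 31/11.
The best pure response is low price with expected payoff 3.

3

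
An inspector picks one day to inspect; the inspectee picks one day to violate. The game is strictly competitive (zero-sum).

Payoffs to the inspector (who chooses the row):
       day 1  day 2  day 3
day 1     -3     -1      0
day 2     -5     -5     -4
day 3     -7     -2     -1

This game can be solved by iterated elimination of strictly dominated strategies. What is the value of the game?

-3

Column day 3 is strictly dominated by day 1 for the inspectee (-3<0, -5<-4, -7<-1); eliminate day 3.
Row day 2 is strictly dominated by row day 1 (-3>-5, -1>-5); eliminate day 2.
Row day 3 is strictly dominated by row day 1 (-3>-7, -1>-2); eliminate day 3.
Column day 2 is strictly dominated by day 1 for the inspectee (-3<-1); eliminate day 2.
Only (day 1, day 1) remains, with payoff -3.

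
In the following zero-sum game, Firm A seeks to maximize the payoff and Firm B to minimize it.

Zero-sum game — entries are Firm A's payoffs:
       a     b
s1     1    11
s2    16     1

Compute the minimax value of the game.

Row minima are 1 and 1, so Firm A's maximin is 1; column maxima are 16 and 11, so Firm B's minimax is 11. These differ, so the equilibrium is in mixed strategies.
Let Firm A play s1 with probability p. Firm B is indifferent when p + 16(1−p) = 11p + (1−p), giving p = 3/5.
Let Firm B play a with probability q. Firm A is indifferent when q + 11(1−q) = 16q + (1−q), giving q = 2/5.
The value is 1·(2/5) + (11)·(3/5) = 7.

7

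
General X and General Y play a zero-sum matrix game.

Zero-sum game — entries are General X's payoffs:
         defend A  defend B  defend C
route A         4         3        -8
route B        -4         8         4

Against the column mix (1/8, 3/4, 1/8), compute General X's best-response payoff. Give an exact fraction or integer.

route A: (4)·(1/8) + (3)·(3/4) + (-8)·(1/8) = 7/4.
route B: (-4)·(1/8) + (8)·(3/4) + (4)·(1/8) = 6.
The best pure response is route B with expected payoff 6.

6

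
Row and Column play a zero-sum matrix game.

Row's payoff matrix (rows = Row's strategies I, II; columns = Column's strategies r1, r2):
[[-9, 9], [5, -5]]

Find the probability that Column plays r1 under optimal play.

1/2

Row minima are -9 and -5, so Row's maximin is -5; column maxima are 5 and 9, so Column's minimax is 5. These differ, so the equilibrium is in mixed strategies.
Let Column play r1 with probability q. Row is indifferent when −9q + 9(1−q) = 5q − 5(1−q), giving q = 1/2.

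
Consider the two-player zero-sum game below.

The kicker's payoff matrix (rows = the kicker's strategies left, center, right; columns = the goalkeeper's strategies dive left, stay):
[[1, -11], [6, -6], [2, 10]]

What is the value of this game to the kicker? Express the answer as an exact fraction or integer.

18/5

Row left is strictly dominated by row center, so the kicker never plays it.
The remaining 2×2 game on (center, right) × (dive left, stay) has no saddle point. Let the kicker play center with probability p; indifference gives 6p + 2(1−p) = −6p + 10(1−p), so p = 2/5.
Similarly the goalkeeper's optimal q on dive left is 4/5, and the value is 6·(4/5) + (-6)·(1/5) = 18/5.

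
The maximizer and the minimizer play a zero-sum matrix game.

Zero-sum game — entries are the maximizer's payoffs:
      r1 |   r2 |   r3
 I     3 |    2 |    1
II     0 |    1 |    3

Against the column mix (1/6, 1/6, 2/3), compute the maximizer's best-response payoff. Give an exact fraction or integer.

13/6

I: (3)·(1/6) + (2)·(1/6) + (1)·(2/3) = 3/2.
II: (0)·(1/6) + (1)·(1/6) + (3)·(2/3) = 13/6.
The best pure response is II with expected payoff 13/6.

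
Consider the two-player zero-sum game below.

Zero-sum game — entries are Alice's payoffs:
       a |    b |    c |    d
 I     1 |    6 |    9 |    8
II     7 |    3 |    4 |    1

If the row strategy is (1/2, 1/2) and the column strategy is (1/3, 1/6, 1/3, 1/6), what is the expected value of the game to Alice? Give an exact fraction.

Against (1/3, 1/6, 1/3, 1/6), each row's expected payoff is I: 17/3; II: 13/3.
Taking the (1/2, 1/2)-weighted average: (1/2)·(17/3) + (1/2)·(13/3) = 5.

5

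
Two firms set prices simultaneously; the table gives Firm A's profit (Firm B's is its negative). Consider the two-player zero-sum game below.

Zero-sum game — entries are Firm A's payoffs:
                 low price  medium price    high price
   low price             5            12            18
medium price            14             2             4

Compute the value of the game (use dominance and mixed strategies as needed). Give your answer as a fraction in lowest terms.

158/19

Column high price is strictly dominated by medium price for Firm B (it gives Firm A more in every row).
The remaining 2×2 game on (low price, medium price) × (low price, medium price) has no saddle point. Let Firm A play low price with probability p; indifference gives 5p + 14(1−p) = 12p + 2(1−p), so p = 12/19.
Similarly Firm B's optimal q on low price is 10/19, and the value is 5·(10/19) + (12)·(9/19) = 158/19.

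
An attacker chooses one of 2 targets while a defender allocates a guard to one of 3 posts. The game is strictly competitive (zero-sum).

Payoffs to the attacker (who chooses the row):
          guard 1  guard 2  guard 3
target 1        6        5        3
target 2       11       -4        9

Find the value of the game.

19/5

Column guard 1 is strictly dominated by guard 3 for the defender (it gives the attacker more in every row).
The remaining 2×2 game on (target 1, target 2) × (guard 2, guard 3) has no saddle point. Let the attacker play target 1 with probability p; indifference gives 5p − 4(1−p) = 3p + 9(1−p), so p = 13/15.
Similarly the defender's optimal q on guard 2 is 2/5, and the value is 5·(2/5) + (3)·(3/5) = 19/5.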